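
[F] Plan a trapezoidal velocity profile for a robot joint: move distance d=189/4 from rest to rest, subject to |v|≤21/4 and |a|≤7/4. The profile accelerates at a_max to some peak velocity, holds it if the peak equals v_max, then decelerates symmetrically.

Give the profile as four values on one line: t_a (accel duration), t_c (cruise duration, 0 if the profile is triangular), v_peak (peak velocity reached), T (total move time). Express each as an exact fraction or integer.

t_a=3 t_c=6 v_peak=21/4 T=12

v_max²/a_max = (21/4)²/(7/4) = 63/4
189/4 ≥ 63/4 → trapezoidal
t_a = (21/4)/(7/4) = 3; v_peak = 21/4
d_cruise = 189/4 − 63/4 = 63/2; t_c = (63/2)/(21/4) = 6
T = 2·3 + 6 = 12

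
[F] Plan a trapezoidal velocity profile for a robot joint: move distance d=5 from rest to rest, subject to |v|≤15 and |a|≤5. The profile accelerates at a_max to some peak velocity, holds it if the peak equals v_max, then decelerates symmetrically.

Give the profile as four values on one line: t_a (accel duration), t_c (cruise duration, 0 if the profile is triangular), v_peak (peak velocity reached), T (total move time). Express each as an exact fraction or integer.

t_a=1 t_c=0 v_peak=5 T=2

(v_max)²/a_max = 15²/5 = 45
5 < 45 → triangular
v_peak = √(5·5) = √25 = 5
t_a = 5/5 = 1; t_c = 0
T = 2·1 = 2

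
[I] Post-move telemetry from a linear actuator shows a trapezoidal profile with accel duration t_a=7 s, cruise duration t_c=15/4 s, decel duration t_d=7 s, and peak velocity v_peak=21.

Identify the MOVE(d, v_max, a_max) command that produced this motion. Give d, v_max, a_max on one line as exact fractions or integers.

a_max = 21/7 = 3
d_a = ½·21·7 = 147/2; d_c = 21·15/4 = 315/4
d = 2·147/2 + 315/4 = 903/4
t_c = 15/4 > 0 so v_max = 21

d=903/4 v_max=21 a_max=3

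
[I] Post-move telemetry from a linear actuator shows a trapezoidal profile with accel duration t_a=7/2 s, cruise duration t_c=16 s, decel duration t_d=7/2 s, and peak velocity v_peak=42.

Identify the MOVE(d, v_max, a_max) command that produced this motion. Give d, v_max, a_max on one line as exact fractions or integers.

d=819 v_max=42 a_max=12

a_max = 42/(7/2) = 12
d_a = ½·42·7/2 = 147/2; d_c = 42·16 = 672
d = 2·147/2 + 672 = 819
t_c = 16 > 0 → v_max = v_peak = 42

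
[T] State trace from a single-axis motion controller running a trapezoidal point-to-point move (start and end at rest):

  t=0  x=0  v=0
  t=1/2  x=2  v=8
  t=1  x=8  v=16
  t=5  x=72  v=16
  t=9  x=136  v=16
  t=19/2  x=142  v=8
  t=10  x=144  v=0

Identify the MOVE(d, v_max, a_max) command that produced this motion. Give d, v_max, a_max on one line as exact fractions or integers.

final state: t=10, x=144, v=0 → d = 144
a_max = (8−0)/(1/2−0) = 16
max v = 16 over t∈[1,9] → v_max = 16
check: 16·(1+8) = 144 ✓

d=144 v_max=16 a_max=16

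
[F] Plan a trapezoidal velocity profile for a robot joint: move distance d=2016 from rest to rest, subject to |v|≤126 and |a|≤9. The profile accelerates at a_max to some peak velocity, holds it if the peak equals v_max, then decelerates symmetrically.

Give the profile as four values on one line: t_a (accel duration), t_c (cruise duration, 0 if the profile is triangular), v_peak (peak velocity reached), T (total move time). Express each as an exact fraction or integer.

t_a=14 t_c=2 v_peak=126 T=30

v_max²/a_max = 126²/9 = 1764
2016 ≥ 1764 → trapezoidal
t_a = 126/9 = 14; v_peak = 126
d_cruise = 2016 − 1764 = 252; t_c = 252/126 = 2
T = 2·14 + 2 = 30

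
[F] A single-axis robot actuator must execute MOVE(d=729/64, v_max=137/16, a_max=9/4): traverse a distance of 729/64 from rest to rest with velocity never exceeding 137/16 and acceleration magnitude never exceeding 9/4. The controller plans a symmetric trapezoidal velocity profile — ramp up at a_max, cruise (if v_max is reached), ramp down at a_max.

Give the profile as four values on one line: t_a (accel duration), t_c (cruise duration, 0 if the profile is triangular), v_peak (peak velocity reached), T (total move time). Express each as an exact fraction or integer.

v_max²/a_max = (137/16)²/(9/4) = 18769/576
729/64 < 18769/576 ⇒ no cruise
v_peak = √(729/64·9/4) = √(6561/256) = 81/16
t_a = (81/16)/(9/4) = 9/4; t_c = 0
T = 2·9/4 = 9/2

t_a=9/4 t_c=0 v_peak=81/16 T=9/2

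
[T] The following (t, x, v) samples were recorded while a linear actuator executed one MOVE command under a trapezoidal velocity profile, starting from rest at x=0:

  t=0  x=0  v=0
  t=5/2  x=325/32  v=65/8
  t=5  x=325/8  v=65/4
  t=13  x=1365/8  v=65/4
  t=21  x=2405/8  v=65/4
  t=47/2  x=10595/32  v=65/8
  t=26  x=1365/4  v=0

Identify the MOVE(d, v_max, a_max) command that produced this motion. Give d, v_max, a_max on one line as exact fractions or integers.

d=1365/4 v_max=65/4 a_max=13/4

final state: t=26, x=1365/4, v=0 → d = 1365/4
a_max = (65/8−0)/(5/2−0) = 13/4
max v = 65/4 over t∈[5,21] → v_max = 65/4
check: 65/4·(5+16) = 1365/4 ✓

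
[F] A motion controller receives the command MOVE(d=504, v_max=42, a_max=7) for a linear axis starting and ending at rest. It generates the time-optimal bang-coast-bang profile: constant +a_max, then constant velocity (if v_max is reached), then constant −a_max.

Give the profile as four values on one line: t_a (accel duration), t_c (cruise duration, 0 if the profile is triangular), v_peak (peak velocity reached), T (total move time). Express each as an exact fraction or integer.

v_max²/a_max = 42²/7 = 252
504 ≥ 252 so v_max reached
t_a = 42/7 = 6; v_peak = 42
d_cruise = 504 − 252 = 252; t_c = 252/42 = 6
T = 2·6 + 6 = 18

t_a=6 t_c=6 v_peak=42 T=18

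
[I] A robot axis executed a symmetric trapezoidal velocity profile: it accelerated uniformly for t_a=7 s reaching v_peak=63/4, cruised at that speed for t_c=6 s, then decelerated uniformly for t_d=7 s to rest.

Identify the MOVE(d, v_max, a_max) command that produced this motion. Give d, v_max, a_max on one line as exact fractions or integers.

a_max = (63/4)/7 = 9/4
d_a = ½·63/4·7 = 441/8; d_c = 63/4·6 = 189/2
d = 2·441/8 + 189/2 = 819/4
t_c = 6 > 0 → v_max = v_peak = 63/4

d=819/4 v_max=63/4 a_max=9/4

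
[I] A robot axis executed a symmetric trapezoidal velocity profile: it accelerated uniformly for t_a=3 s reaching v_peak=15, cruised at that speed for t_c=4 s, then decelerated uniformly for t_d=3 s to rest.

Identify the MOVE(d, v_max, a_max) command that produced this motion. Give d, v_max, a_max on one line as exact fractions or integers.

d=105 v_max=15 a_max=5

a_max = 15/3 = 5
d_a = ½·15·3 = 45/2; d_c = 15·4 = 60
d = 2·45/2 + 60 = 105
t_c = 4 > 0 so v_max = 15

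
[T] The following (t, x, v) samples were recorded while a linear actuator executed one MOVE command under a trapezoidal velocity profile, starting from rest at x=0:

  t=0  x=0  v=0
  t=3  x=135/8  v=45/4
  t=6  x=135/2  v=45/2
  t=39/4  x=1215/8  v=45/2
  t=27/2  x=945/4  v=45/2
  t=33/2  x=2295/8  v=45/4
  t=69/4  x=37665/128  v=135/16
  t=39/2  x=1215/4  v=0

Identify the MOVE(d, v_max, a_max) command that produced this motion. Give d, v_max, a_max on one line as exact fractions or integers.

final state: t=39/2, x=1215/4, v=0 → d = 1215/4
a_max = (45/4−0)/(3−0) = 15/4
max v = 45/2 over t∈[6,27/2] → v_max = 45/2
check: 45/2·(6+15/2) = 1215/4 ✓

d=1215/4 v_max=45/2 a_max=15/4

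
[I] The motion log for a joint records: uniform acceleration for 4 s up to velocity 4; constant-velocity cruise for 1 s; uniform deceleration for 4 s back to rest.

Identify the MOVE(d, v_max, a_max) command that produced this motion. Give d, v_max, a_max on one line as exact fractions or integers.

a_max = 4/4 = 1
d_a = ½·4·4 = 8; d_c = 4·1 = 4
d = 2·8 + 4 = 20
t_c = 1 > 0 ⇒ limit active, v_max = 4

d=20 v_max=4 a_max=1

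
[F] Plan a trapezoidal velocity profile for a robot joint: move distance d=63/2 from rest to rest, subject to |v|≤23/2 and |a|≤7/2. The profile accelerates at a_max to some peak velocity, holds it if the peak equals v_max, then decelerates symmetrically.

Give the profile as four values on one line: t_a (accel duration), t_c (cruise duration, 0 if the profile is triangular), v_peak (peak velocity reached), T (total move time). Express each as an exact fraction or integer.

t_a=3 t_c=0 v_peak=21/2 T=6

(v_max)²/a_max = (23/2)²/(7/2) = 529/14
63/2 < 529/14 ⇒ no cruise
v_peak = √(63/2·7/2) = √(441/4) = 21/2
t_a = (21/2)/(7/2) = 3; t_c = 0
T = 2·3 = 6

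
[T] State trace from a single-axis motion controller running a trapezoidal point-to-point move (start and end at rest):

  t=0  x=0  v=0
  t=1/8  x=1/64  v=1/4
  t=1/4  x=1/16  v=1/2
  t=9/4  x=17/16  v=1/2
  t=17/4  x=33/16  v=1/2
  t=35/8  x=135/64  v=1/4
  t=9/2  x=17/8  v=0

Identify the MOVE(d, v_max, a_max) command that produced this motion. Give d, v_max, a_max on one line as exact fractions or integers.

final state: t=9/2, x=17/8, v=0 → d = 17/8
a_max = (1/4−0)/(1/8−0) = 2
max v = 1/2 over t∈[1/4,17/4] → v_max = 1/2
check: 1/2·(1/4+4) = 17/8 ✓

d=17/8 v_max=1/2 a_max=2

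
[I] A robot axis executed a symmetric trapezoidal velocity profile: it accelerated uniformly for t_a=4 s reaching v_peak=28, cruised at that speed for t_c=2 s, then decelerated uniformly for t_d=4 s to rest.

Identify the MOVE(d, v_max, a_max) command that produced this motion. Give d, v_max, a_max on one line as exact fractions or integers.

a_max = 28/4 = 7
d_a = ½·28·4 = 56; d_c = 28·2 = 56
d = 2·56 + 56 = 168
t_c = 2 > 0 ⇒ limit active, v_max = 28

d=168 v_max=28 a_max=7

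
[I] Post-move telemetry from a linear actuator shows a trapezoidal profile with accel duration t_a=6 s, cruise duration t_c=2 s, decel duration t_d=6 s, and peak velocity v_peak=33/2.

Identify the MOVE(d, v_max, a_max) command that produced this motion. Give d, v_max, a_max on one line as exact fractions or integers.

d=132 v_max=33/2 a_max=11/4

a_max = (33/2)/6 = 11/4
d_a = ½·33/2·6 = 99/2; d_c = 33/2·2 = 33
d = 2·99/2 + 33 = 132
t_c = 2 > 0 so v_max = 33/2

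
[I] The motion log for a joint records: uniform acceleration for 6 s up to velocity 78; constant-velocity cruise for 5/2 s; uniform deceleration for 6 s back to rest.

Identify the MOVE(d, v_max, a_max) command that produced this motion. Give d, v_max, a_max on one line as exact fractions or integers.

a_max = 78/6 = 13
d_a = ½·78·6 = 234; d_c = 78·5/2 = 195
d = 2·234 + 195 = 663
t_c = 5/2 > 0 ⇒ limit active, v_max = 78

d=663 v_max=78 a_max=13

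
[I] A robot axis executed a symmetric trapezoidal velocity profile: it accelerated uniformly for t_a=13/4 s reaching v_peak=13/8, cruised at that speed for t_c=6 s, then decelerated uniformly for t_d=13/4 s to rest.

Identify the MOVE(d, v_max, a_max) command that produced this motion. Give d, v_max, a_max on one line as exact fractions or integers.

d=481/32 v_max=13/8 a_max=1/2

a_max = (13/8)/(13/4) = 1/2
d_a = ½·13/8·13/4 = 169/64; d_c = 13/8·6 = 39/4
d = 2·169/64 + 39/4 = 481/32
t_c = 6 > 0 so v_max = 13/8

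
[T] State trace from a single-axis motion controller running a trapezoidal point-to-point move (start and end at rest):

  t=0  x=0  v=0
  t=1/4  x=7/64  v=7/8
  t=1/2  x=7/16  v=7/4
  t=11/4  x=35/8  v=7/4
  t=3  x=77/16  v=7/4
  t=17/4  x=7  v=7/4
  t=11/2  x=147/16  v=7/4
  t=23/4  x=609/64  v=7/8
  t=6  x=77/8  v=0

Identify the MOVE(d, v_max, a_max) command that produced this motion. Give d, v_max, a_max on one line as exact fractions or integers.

final state: t=6, x=77/8, v=0 → d = 77/8
a_max = (7/8−0)/(1/4−0) = 7/2
max v = 7/4 over t∈[1/2,11/2] → v_max = 7/4
check: 7/4·(1/2+5) = 77/8 ✓

d=77/8 v_max=7/4 a_max=7/2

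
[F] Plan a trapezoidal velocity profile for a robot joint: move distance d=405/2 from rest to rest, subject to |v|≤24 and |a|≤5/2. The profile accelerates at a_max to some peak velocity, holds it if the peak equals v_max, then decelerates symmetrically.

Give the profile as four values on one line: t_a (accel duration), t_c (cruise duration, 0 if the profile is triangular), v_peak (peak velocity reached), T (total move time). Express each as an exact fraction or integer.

t_a=9 t_c=0 v_peak=45/2 T=18

vₘ²/aₘ = 24²/(5/2) = 1152/5
405/2 < 1152/5 so t_c = 0
v_peak = √(405/2·5/2) = √(2025/4) = 45/2
t_a = (45/2)/(5/2) = 9; t_c = 0
T = 2·9 = 18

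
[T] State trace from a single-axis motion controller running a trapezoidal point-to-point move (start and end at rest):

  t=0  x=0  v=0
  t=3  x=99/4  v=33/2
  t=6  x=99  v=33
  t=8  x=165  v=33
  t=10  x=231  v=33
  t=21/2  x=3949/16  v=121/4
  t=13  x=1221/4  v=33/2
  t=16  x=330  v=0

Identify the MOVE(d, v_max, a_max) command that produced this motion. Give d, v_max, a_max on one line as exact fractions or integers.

final state: t=16, x=330, v=0 → d = 330
a_max = (33/2−0)/(3−0) = 11/2
max v = 33 over t∈[6,10] → v_max = 33
check: 33·(6+4) = 330 ✓

d=330 v_max=33 a_max=11/2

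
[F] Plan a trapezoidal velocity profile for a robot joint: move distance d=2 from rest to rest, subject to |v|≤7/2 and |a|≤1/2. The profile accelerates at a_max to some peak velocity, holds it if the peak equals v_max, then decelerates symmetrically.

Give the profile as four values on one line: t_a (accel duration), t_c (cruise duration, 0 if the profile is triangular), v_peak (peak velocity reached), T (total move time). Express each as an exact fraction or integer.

(v_max)²/a_max = (7/2)²/(1/2) = 49/2
2 < 49/2 ⇒ no cruise
v_peak = √(2·1/2) = √1 = 1
t_a = 1/(1/2) = 2; t_c = 0
T = 2·2 = 4

t_a=2 t_c=0 v_peak=1 T=4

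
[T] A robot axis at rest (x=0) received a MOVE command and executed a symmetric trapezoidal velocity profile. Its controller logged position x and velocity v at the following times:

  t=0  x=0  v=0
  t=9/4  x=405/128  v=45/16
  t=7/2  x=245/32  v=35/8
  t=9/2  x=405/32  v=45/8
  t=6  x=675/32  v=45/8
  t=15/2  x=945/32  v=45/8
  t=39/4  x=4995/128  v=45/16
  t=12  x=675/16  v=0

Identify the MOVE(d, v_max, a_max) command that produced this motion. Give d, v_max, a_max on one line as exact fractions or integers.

final state: t=12, x=675/16, v=0 → d = 675/16
a_max = (45/16−0)/(9/4−0) = 5/4
max v = 45/8 over t∈[9/2,15/2] → v_max = 45/8
check: 45/8·(9/2+3) = 675/16 ✓

d=675/16 v_max=45/8 a_max=5/4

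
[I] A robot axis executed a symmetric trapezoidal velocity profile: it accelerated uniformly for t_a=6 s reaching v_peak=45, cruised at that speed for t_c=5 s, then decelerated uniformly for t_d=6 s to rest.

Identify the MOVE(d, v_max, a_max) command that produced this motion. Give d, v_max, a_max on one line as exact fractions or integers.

a_max = 45/6 = 15/2
d_a = ½·45·6 = 135; d_c = 45·5 = 225
d = 2·135 + 225 = 495
t_c = 5 > 0 so v_max = 45

d=495 v_max=45 a_max=15/2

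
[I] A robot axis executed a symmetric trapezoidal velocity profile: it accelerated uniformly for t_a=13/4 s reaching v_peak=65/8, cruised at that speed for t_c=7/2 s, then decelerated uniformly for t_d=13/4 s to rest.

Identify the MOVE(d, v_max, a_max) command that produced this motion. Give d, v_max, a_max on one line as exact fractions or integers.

d=1755/32 v_max=65/8 a_max=5/2

a_max = (65/8)/(13/4) = 5/2
d_a = ½·65/8·13/4 = 845/64; d_c = 65/8·7/2 = 455/16
d = 2·845/64 + 455/16 = 1755/32
t_c = 7/2 > 0 ⇒ limit active, v_max = 65/8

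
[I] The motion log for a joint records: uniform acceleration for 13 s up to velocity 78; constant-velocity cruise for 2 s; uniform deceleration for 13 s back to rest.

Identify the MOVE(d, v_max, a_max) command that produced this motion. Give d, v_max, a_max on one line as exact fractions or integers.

d=1170 v_max=78 a_max=6

a_max = 78/13 = 6
d_a = ½·78·13 = 507; d_c = 78·2 = 156
d = 2·507 + 156 = 1170
t_c = 2 > 0 ⇒ limit active, v_max = 78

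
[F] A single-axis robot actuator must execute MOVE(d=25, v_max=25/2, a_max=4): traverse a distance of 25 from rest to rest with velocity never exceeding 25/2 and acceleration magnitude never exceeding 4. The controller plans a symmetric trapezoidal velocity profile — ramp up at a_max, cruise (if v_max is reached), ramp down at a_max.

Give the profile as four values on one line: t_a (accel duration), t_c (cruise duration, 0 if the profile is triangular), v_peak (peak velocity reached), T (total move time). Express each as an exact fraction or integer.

v_max²/a_max = (25/2)²/4 = 625/16
25 < 625/16 so t_c = 0
v_peak = √(25·4) = √100 = 10
t_a = 10/4 = 5/2; t_c = 0
T = 2·5/2 = 5

t_a=5/2 t_c=0 v_peak=10 T=5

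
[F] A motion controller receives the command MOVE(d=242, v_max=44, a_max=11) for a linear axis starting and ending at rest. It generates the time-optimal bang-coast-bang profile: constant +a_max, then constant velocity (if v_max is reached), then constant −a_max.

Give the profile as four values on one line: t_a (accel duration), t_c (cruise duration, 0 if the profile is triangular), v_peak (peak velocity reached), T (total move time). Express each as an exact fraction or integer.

t_a=4 t_c=3/2 v_peak=44 T=19/2

vₘ²/aₘ = 44²/11 = 176
242 ≥ 176 ⇒ cruise phase
t_a = 44/11 = 4; v_peak = 44
d_cruise = 242 − 176 = 66; t_c = 66/44 = 3/2
T = 2·4 + 3/2 = 19/2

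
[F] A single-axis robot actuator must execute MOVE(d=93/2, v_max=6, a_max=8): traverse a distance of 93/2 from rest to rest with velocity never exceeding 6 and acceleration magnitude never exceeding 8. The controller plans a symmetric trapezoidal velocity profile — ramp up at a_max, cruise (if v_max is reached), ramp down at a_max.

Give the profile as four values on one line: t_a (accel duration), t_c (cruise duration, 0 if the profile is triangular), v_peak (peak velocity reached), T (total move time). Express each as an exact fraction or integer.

v_max²/a_max = 6²/8 = 9/2
93/2 ≥ 9/2 so v_max reached
t_a = 6/8 = 3/4; v_peak = 6
d_cruise = 93/2 − 9/2 = 42; t_c = 42/6 = 7
T = 2·3/4 + 7 = 17/2

t_a=3/4 t_c=7 v_peak=6 T=17/2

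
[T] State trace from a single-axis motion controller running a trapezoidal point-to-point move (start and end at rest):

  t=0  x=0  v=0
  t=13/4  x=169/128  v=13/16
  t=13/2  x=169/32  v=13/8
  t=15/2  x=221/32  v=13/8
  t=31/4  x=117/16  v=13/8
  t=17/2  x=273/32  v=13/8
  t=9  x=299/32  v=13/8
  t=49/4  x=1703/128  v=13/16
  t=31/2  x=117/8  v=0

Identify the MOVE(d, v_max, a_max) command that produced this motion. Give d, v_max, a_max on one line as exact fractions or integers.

final state: t=31/2, x=117/8, v=0 → d = 117/8
a_max = (13/16−0)/(13/4−0) = 1/4
max v = 13/8 over t∈[13/2,9] → v_max = 13/8
check: 13/8·(13/2+5/2) = 117/8 ✓

d=117/8 v_max=13/8 a_max=1/4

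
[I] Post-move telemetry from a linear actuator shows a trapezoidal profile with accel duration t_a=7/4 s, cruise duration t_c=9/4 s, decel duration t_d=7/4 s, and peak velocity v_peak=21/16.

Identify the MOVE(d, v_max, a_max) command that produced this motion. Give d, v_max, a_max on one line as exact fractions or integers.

a_max = (21/16)/(7/4) = 3/4
d_a = ½·21/16·7/4 = 147/128; d_c = 21/16·9/4 = 189/64
d = 2·147/128 + 189/64 = 21/4
t_c = 9/4 > 0 so v_max = 21/16

d=21/4 v_max=21/16 a_max=3/4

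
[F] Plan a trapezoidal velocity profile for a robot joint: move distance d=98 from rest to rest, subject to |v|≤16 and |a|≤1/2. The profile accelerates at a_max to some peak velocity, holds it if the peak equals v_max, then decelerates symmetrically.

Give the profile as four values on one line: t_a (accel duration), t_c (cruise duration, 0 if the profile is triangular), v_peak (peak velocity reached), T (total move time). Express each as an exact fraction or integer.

t_a=14 t_c=0 v_peak=7 T=28

vₘ²/aₘ = 16²/(1/2) = 512
98 < 512 → triangular
v_peak = √(98·1/2) = √49 = 7
t_a = 7/(1/2) = 14; t_c = 0
T = 2·14 = 28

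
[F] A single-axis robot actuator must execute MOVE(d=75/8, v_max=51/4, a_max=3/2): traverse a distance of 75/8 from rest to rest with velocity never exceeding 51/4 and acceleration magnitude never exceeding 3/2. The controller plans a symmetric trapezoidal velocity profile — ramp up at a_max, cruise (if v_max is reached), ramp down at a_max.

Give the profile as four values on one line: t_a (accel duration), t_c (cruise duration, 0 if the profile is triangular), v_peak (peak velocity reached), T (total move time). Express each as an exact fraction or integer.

t_a=5/2 t_c=0 v_peak=15/4 T=5

v_max²/a_max = (51/4)²/(3/2) = 867/8
75/8 < 867/8 so t_c = 0
v_peak = √(75/8·3/2) = √(225/16) = 15/4
t_a = (15/4)/(3/2) = 5/2; t_c = 0
T = 2·5/2 = 5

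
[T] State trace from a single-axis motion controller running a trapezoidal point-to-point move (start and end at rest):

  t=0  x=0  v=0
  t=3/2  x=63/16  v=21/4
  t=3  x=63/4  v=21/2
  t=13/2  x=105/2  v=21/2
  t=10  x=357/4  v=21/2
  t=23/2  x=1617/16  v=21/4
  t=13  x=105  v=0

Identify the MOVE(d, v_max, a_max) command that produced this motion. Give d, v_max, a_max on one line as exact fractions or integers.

d=105 v_max=21/2 a_max=7/2

final state: t=13, x=105, v=0 → d = 105
a_max = (21/4−0)/(3/2−0) = 7/2
max v = 21/2 over t∈[3,10] → v_max = 21/2
check: 21/2·(3+7) = 105 ✓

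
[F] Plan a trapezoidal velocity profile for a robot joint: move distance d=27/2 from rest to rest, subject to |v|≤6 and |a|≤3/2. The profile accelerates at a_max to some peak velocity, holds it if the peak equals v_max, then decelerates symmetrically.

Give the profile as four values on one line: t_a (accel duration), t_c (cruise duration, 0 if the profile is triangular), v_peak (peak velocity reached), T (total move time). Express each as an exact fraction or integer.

(v_max)²/a_max = 6²/(3/2) = 24
27/2 < 24 so t_c = 0
v_peak = √(27/2·3/2) = √(81/4) = 9/2
t_a = (9/2)/(3/2) = 3; t_c = 0
T = 2·3 = 6

t_a=3 t_c=0 v_peak=9/2 T=6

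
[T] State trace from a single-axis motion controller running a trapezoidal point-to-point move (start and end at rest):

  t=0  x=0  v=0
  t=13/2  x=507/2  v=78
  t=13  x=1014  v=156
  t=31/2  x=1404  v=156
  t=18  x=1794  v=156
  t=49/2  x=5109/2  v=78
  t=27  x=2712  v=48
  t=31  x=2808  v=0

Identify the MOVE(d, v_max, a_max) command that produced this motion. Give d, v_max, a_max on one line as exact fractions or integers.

d=2808 v_max=156 a_max=12

final state: t=31, x=2808, v=0 → d = 2808
a_max = (78−0)/(13/2−0) = 12
max v = 156 over t∈[13,18] → v_max = 156
check: 156·(13+5) = 2808 ✓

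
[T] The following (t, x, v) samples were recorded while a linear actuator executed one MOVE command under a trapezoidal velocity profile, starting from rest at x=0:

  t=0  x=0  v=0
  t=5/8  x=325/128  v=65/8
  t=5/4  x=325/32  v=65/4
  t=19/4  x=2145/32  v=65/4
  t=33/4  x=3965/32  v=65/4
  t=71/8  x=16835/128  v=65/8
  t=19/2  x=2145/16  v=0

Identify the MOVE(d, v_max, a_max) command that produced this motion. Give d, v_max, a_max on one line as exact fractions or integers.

final state: t=19/2, x=2145/16, v=0 → d = 2145/16
a_max = (65/8−0)/(5/8−0) = 13
max v = 65/4 over t∈[5/4,33/4] → v_max = 65/4
check: 65/4·(5/4+7) = 2145/16 ✓

d=2145/16 v_max=65/4 a_max=13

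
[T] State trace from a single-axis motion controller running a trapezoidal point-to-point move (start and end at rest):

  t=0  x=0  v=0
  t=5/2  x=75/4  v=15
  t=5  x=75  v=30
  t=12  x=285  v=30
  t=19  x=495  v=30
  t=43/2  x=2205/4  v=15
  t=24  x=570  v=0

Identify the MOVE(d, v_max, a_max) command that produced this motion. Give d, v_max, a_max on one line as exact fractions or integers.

d=570 v_max=30 a_max=6

final state: t=24, x=570, v=0 → d = 570
a_max = (15−0)/(5/2−0) = 6
max v = 30 over t∈[5,19] → v_max = 30
check: 30·(5+14) = 570 ✓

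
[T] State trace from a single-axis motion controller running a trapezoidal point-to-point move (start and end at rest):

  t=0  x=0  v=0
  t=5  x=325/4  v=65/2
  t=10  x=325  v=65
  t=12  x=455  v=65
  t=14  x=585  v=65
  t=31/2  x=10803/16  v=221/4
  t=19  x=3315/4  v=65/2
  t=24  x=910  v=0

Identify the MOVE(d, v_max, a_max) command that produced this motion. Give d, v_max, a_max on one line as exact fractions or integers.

d=910 v_max=65 a_max=13/2

final state: t=24, x=910, v=0 → d = 910
a_max = (65/2−0)/(5−0) = 13/2
max v = 65 over t∈[10,14] → v_max = 65
check: 65·(10+4) = 910 ✓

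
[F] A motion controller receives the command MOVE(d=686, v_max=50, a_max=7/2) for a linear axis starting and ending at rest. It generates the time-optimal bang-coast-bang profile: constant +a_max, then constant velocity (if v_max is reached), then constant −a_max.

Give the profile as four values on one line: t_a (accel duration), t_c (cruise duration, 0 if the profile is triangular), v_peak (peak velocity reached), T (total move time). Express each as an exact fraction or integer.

t_a=14 t_c=0 v_peak=49 T=28

(v_max)²/a_max = 50²/(7/2) = 5000/7
686 < 5000/7 ⇒ no cruise
v_peak = √(686·7/2) = √2401 = 49
t_a = 49/(7/2) = 14; t_c = 0
T = 2·14 = 28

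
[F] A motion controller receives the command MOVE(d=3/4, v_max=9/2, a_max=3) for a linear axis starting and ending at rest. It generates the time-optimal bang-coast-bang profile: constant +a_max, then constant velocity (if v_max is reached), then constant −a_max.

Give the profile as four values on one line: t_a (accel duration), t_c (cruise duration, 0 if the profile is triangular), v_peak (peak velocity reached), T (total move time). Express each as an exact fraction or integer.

t_a=1/2 t_c=0 v_peak=3/2 T=1

(v_max)²/a_max = (9/2)²/3 = 27/4
3/4 < 27/4 so t_c = 0
v_peak = √(3/4·3) = √(9/4) = 3/2
t_a = (3/2)/3 = 1/2; t_c = 0
T = 2·1/2 = 1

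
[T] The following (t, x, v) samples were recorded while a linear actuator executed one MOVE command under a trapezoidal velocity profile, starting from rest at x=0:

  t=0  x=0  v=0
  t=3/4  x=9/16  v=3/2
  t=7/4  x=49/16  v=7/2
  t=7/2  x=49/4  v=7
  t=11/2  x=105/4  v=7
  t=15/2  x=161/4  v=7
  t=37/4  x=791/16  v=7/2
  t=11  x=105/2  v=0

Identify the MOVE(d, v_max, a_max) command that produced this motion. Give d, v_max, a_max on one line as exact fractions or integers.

final state: t=11, x=105/2, v=0 → d = 105/2
a_max = (3/2−0)/(3/4−0) = 2
max v = 7 over t∈[7/2,15/2] → v_max = 7
check: 7·(7/2+4) = 105/2 ✓

d=105/2 v_max=7 a_max=2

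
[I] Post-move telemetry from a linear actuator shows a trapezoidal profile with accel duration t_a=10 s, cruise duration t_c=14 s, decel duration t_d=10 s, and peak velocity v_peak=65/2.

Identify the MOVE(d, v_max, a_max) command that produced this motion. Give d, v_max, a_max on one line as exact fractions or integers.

d=780 v_max=65/2 a_max=13/4

a_max = (65/2)/10 = 13/4
d_a = ½·65/2·10 = 325/2; d_c = 65/2·14 = 455
d = 2·325/2 + 455 = 780
t_c = 14 > 0 so v_max = 65/2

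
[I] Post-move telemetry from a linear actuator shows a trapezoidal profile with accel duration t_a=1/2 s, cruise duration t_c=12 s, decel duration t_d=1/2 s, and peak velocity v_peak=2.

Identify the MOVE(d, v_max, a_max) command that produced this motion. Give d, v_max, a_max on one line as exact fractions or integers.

d=25 v_max=2 a_max=4

a_max = 2/(1/2) = 4
d_a = ½·2·1/2 = 1/2; d_c = 2·12 = 24
d = 2·1/2 + 24 = 25
t_c = 12 > 0 so v_max = 2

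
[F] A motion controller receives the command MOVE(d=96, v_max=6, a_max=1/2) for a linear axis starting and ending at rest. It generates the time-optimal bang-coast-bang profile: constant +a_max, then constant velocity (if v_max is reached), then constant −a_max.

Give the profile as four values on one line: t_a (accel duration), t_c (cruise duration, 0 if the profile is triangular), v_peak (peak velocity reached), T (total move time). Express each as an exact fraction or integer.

t_a=12 t_c=4 v_peak=6 T=28

v_max²/a_max = 6²/(1/2) = 72
96 ≥ 72 ⇒ cruise phase
t_a = 6/(1/2) = 12; v_peak = 6
d_cruise = 96 − 72 = 24; t_c = 24/6 = 4
T = 2·12 + 4 = 28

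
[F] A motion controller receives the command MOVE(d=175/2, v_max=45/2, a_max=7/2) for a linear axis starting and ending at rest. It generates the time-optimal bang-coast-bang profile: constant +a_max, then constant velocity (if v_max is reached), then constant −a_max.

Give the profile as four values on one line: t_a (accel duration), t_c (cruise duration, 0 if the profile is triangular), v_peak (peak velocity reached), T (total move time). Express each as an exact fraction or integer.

vₘ²/aₘ = (45/2)²/(7/2) = 2025/14
175/2 < 2025/14 ⇒ no cruise
v_peak = √(175/2·7/2) = √(1225/4) = 35/2
t_a = (35/2)/(7/2) = 5; t_c = 0
T = 2·5 = 10

t_a=5 t_c=0 v_peak=35/2 T=10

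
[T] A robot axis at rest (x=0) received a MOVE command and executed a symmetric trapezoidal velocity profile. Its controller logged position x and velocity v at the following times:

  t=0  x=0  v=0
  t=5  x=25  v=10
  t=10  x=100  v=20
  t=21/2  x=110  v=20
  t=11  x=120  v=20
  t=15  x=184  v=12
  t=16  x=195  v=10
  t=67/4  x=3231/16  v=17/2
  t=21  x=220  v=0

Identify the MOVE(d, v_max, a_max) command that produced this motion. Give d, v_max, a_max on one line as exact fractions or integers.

d=220 v_max=20 a_max=2

final state: t=21, x=220, v=0 → d = 220
a_max = (10−0)/(5−0) = 2
max v = 20 over t∈[10,11] → v_max = 20
check: 20·(10+1) = 220 ✓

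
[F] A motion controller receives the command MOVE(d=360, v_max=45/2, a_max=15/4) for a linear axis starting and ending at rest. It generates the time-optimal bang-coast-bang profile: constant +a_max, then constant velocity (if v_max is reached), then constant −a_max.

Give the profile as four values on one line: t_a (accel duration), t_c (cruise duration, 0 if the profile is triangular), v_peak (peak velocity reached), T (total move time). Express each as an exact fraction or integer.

vₘ²/aₘ = (45/2)²/(15/4) = 135
360 ≥ 135 so v_max reached
t_a = (45/2)/(15/4) = 6; v_peak = 45/2
d_cruise = 360 − 135 = 225; t_c = 225/(45/2) = 10
T = 2·6 + 10 = 22

t_a=6 t_c=10 v_peak=45/2 T=22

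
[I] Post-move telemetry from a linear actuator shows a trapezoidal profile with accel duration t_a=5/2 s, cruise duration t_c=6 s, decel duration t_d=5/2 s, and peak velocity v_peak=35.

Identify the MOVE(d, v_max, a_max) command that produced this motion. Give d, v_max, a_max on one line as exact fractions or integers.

a_max = 35/(5/2) = 14
d_a = ½·35·5/2 = 175/4; d_c = 35·6 = 210
d = 2·175/4 + 210 = 595/2
t_c = 6 > 0 ⇒ limit active, v_max = 35

d=595/2 v_max=35 a_max=14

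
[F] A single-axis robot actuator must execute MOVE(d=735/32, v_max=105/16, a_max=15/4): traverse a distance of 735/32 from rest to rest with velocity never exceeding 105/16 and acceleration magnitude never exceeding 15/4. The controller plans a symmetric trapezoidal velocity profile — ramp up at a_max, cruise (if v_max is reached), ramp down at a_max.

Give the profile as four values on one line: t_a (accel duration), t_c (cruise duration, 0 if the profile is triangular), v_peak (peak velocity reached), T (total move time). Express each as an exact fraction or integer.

(v_max)²/a_max = (105/16)²/(15/4) = 735/64
735/32 ≥ 735/64 so v_max reached
t_a = (105/16)/(15/4) = 7/4; v_peak = 105/16
d_cruise = 735/32 − 735/64 = 735/64; t_c = (735/64)/(105/16) = 7/4
T = 2·7/4 + 7/4 = 21/4

t_a=7/4 t_c=7/4 v_peak=105/16 T=21/4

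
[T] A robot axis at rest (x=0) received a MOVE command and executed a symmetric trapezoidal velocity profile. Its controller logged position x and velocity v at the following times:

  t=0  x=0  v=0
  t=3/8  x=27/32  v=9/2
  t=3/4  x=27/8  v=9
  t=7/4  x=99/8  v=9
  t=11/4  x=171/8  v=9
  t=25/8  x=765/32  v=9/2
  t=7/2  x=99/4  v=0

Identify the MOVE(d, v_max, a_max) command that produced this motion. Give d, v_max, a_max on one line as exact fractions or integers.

final state: t=7/2, x=99/4, v=0 → d = 99/4
a_max = (9/2−0)/(3/8−0) = 12
max v = 9 over t∈[3/4,11/4] → v_max = 9
check: 9·(3/4+2) = 99/4 ✓

d=99/4 v_max=9 a_max=12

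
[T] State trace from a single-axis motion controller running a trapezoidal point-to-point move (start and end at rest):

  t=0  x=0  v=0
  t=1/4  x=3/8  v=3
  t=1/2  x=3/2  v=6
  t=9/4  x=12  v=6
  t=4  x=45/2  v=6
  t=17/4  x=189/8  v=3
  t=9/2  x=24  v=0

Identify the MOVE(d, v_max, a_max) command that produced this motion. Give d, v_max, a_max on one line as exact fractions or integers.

final state: t=9/2, x=24, v=0 → d = 24
a_max = (3−0)/(1/4−0) = 12
max v = 6 over t∈[1/2,4] → v_max = 6
check: 6·(1/2+7/2) = 24 ✓

d=24 v_max=6 a_max=12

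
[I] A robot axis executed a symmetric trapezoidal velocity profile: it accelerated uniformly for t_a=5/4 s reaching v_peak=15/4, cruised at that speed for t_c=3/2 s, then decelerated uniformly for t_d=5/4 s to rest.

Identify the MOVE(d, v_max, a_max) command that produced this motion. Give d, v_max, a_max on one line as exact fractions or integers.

a_max = (15/4)/(5/4) = 3
d_a = ½·15/4·5/4 = 75/32; d_c = 15/4·3/2 = 45/8
d = 2·75/32 + 45/8 = 165/16
t_c = 3/2 > 0 ⇒ limit active, v_max = 15/4

d=165/16 v_max=15/4 a_max=3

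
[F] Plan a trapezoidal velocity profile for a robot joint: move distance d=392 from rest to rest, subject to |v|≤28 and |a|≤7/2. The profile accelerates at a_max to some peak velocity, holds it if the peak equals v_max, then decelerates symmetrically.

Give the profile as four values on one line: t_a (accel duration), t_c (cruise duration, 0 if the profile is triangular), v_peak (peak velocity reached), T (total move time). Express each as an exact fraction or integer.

t_a=8 t_c=6 v_peak=28 T=22

(v_max)²/a_max = 28²/(7/2) = 224
392 ≥ 224 → trapezoidal
t_a = 28/(7/2) = 8; v_peak = 28
d_cruise = 392 − 224 = 168; t_c = 168/28 = 6
T = 2·8 + 6 = 22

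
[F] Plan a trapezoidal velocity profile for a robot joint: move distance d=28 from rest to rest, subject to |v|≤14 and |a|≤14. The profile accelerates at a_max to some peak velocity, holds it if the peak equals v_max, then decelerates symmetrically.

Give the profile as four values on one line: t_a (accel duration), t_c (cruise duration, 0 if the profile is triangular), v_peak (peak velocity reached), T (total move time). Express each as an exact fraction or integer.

v_max²/a_max = 14²/14 = 14
28 ≥ 14 ⇒ cruise phase
t_a = 14/14 = 1; v_peak = 14
d_cruise = 28 − 14 = 14; t_c = 14/14 = 1
T = 2·1 + 1 = 3

t_a=1 t_c=1 v_peak=14 T=3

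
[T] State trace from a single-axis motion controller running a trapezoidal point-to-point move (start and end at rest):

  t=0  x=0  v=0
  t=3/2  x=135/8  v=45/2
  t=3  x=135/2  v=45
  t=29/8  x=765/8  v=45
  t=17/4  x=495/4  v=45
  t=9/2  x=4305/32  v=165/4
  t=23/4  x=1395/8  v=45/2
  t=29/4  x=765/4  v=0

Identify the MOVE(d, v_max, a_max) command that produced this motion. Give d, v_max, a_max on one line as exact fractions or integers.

final state: t=29/4, x=765/4, v=0 → d = 765/4
a_max = (45/2−0)/(3/2−0) = 15
max v = 45 over t∈[3,17/4] → v_max = 45
check: 45·(3+5/4) = 765/4 ✓

d=765/4 v_max=45 a_max=15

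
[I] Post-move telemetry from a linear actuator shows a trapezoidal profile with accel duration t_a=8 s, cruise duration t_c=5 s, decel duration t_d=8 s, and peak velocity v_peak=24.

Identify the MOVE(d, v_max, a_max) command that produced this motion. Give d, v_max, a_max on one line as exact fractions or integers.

d=312 v_max=24 a_max=3

a_max = 24/8 = 3
d_a = ½·24·8 = 96; d_c = 24·5 = 120
d = 2·96 + 120 = 312
t_c = 5 > 0 so v_max = 24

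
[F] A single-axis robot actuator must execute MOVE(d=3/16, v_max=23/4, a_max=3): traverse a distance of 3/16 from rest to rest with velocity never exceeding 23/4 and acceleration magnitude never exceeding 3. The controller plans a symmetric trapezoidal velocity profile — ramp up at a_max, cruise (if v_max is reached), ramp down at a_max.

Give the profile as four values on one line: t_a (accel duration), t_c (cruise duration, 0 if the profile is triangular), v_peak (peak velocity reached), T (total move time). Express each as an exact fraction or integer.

t_a=1/4 t_c=0 v_peak=3/4 T=1/2

(v_max)²/a_max = (23/4)²/3 = 529/48
3/16 < 529/48 so t_c = 0
v_peak = √(3/16·3) = √(9/16) = 3/4
t_a = (3/4)/3 = 1/4; t_c = 0
T = 2·1/4 = 1/2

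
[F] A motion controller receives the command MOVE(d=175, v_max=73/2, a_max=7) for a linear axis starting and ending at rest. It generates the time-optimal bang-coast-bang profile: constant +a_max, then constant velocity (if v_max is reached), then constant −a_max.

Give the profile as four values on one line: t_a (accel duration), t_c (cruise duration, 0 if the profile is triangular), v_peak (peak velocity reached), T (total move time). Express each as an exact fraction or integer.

vₘ²/aₘ = (73/2)²/7 = 5329/28
175 < 5329/28 so t_c = 0
v_peak = √(175·7) = √1225 = 35
t_a = 35/7 = 5; t_c = 0
T = 2·5 = 10

t_a=5 t_c=0 v_peak=35 T=10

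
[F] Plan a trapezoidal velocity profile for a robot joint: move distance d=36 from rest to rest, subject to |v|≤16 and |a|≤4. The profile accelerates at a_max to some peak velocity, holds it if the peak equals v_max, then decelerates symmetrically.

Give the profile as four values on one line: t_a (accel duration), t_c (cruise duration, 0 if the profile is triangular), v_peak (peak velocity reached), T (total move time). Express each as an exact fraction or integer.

t_a=3 t_c=0 v_peak=12 T=6

vₘ²/aₘ = 16²/4 = 64
36 < 64 so t_c = 0
v_peak = √(36·4) = √144 = 12
t_a = 12/4 = 3; t_c = 0
T = 2·3 = 6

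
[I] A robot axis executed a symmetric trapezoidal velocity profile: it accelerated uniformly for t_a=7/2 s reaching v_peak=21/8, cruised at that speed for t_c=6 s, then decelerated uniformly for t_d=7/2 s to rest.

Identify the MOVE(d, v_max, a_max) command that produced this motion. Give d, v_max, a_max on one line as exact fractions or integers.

d=399/16 v_max=21/8 a_max=3/4

a_max = (21/8)/(7/2) = 3/4
d_a = ½·21/8·7/2 = 147/32; d_c = 21/8·6 = 63/4
d = 2·147/32 + 63/4 = 399/16
t_c = 6 > 0 → v_max = v_peak = 21/8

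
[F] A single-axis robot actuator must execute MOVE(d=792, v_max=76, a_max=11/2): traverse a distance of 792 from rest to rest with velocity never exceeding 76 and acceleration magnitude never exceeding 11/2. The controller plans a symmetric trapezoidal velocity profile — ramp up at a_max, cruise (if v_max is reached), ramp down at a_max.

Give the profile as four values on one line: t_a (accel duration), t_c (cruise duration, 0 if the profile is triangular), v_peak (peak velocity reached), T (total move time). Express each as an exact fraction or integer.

t_a=12 t_c=0 v_peak=66 T=24

v_max²/a_max = 76²/(11/2) = 11552/11
792 < 11552/11 so t_c = 0
v_peak = √(792·11/2) = √4356 = 66
t_a = 66/(11/2) = 12; t_c = 0
T = 2·12 = 24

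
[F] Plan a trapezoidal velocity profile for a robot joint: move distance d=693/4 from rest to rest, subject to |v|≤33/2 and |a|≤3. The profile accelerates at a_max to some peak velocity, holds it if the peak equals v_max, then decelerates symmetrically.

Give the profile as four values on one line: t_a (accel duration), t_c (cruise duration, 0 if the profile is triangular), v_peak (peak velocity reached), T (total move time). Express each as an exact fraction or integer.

t_a=11/2 t_c=5 v_peak=33/2 T=16

(v_max)²/a_max = (33/2)²/3 = 363/4
693/4 ≥ 363/4 ⇒ cruise phase
t_a = (33/2)/3 = 11/2; v_peak = 33/2
d_cruise = 693/4 − 363/4 = 165/2; t_c = (165/2)/(33/2) = 5
T = 2·11/2 + 5 = 16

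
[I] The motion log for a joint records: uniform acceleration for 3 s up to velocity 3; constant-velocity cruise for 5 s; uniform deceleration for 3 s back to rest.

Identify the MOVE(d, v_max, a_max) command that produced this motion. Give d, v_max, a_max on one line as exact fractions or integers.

a_max = 3/3 = 1
d_a = ½·3·3 = 9/2; d_c = 3·5 = 15
d = 2·9/2 + 15 = 24
t_c = 5 > 0 so v_max = 3

d=24 v_max=3 a_max=1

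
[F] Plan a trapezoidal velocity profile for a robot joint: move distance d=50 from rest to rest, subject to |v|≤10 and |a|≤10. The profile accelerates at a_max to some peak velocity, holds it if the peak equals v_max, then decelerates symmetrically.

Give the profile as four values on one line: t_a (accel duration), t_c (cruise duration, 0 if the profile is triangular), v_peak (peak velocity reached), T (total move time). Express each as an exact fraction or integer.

t_a=1 t_c=4 v_peak=10 T=6

v_max²/a_max = 10²/10 = 10
50 ≥ 10 ⇒ cruise phase
t_a = 10/10 = 1; v_peak = 10
d_cruise = 50 − 10 = 40; t_c = 40/10 = 4
T = 2·1 + 4 = 6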